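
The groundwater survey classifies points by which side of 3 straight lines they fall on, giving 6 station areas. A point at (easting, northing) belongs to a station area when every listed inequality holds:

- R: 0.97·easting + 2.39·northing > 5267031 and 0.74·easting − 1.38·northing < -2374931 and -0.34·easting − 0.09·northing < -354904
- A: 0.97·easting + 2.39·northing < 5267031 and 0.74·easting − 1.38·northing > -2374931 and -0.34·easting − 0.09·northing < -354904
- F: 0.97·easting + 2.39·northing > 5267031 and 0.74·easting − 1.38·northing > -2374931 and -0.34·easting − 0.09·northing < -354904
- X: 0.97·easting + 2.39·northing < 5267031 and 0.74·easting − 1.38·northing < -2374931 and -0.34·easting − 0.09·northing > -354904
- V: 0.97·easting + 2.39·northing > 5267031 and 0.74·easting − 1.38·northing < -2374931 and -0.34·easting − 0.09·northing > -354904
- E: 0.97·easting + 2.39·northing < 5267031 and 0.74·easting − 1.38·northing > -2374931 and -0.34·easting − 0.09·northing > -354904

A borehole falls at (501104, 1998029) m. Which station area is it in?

X

0.97·501104 + 2.39·1998029 = 5261360.190, which is < 5267031
0.74·501104 − 1.38·1998029 = -2386463.060, which is < -2374931
-0.34·501104 − 0.09·1998029 = -350197.970, which is > -354904
This sign pattern matches X.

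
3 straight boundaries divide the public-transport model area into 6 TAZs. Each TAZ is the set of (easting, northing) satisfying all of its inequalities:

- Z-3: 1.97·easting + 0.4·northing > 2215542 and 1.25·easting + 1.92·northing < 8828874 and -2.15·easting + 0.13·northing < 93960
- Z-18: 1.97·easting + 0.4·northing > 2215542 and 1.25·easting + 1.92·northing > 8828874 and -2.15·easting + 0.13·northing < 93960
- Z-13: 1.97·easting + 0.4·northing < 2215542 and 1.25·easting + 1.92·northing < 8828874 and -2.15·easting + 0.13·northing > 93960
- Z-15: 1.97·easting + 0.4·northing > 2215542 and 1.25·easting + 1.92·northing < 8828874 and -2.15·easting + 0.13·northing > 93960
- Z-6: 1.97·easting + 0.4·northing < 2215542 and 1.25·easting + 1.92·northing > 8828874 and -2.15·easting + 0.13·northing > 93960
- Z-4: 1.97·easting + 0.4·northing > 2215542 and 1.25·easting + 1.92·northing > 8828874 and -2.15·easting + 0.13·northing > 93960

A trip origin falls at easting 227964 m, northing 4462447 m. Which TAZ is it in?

Z-18

1.97·227964 + 0.4·4462447 = 2234067.880, which is > 2215542
1.25·227964 + 1.92·4462447 = 8852853.240, which is > 8828874
-2.15·227964 + 0.13·4462447 = 89995.510, which is < 93960
This sign pattern matches Z-18.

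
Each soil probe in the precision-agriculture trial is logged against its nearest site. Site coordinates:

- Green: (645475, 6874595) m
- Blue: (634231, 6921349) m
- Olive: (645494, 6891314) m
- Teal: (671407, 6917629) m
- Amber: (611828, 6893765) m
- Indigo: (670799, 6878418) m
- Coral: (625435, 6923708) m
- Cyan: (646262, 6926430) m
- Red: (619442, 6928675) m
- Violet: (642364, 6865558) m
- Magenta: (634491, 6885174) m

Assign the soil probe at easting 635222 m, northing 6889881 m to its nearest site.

Squared distances to each site:
Green: 338785805.000; Blue: 991217105.000; Olive: 107567473.000; Teal: 2079305729.000; Amber: 562364692.000; Indigo: 1397123298.000; Coral: 1240051298.000; Cyan: 1457711001.000; Red: 1753982836.000; Violet: 642616493.000; Magenta: 22690210.000.
Minimum at Magenta.

Magenta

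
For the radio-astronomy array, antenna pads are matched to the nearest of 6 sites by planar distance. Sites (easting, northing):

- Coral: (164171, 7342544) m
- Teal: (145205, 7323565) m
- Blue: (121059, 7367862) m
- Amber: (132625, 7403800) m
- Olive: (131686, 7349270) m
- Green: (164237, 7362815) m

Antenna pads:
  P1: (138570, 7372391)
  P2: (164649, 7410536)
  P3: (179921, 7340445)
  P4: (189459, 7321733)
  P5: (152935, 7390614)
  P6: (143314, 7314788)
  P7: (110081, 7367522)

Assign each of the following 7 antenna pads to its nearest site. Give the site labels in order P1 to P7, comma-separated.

Blue, Amber, Coral, Coral, Amber, Teal, Blue

P1 → Blue (d²=327146962.00)
P2 → Amber (d²=1070910272.00)
P3 → Coral (d²=252468301.00)
P4 → Coral (d²=1072580665.00)
P5 → Amber (d²=586366696.00)
P6 → Teal (d²=80611610.00)
P7 → Blue (d²=120632084.00)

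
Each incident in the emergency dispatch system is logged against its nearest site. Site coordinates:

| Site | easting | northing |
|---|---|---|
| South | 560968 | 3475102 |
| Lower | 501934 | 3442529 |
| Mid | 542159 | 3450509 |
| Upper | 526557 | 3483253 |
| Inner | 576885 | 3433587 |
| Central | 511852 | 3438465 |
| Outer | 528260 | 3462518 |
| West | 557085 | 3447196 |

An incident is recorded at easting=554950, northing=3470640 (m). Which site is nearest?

Squared distances to each site:
South: 56125768.000; Lower: 3600924577.000; Mid: 568866842.000; Upper: 965250218.000; Inner: 1854069034.000; Central: 2892668229.000; Outer: 778322984.000; West: 554179361.000.
Minimum at South.

South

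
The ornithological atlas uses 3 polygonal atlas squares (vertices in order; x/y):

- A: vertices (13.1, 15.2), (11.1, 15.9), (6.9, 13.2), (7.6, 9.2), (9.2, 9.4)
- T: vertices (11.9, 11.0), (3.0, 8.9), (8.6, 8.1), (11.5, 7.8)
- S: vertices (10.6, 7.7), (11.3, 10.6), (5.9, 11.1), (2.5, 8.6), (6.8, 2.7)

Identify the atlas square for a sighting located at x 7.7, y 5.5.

Cast a ray rightward from (7.7, 5.5). For each polygon, the edges (by vertex number in listed order) whose endpoints lie on opposite sides of y = 5.5, where each meets that height, and whether that is right or left of the point:
A: no edge straddles that height → 0 crossings.
T: no edge straddles that height → 0 crossings.
S: 4–5 at x≈4.76 (left), 5–1 at x≈8.93 (right) → 1 crossing.
Only S has an odd count, so the point is inside S.

S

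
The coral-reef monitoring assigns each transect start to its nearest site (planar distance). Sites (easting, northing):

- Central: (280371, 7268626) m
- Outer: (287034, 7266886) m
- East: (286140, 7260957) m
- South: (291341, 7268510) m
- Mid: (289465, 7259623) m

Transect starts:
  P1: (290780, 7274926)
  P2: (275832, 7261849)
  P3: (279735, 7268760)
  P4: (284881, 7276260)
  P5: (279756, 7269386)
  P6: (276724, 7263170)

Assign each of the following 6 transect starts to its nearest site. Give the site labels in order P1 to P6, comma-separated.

P1 → South (d²=41479777.00)
P2 → Central (d²=66530250.00)
P3 → Central (d²=422452.00)
P4 → Central (d²=78618056.00)
P5 → Central (d²=955825.00)
P6 → Central (d²=43068545.00)

South, Central, Central, Central, Central, Central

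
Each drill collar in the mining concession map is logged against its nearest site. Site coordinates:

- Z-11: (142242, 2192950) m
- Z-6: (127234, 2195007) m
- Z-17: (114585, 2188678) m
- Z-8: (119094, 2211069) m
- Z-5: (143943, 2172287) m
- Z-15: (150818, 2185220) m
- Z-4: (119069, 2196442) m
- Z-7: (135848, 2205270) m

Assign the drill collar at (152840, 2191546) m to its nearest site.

Z-15

Squared distances to each site:
Z-11: 114288820.000; Z-6: 667645757.000; Z-17: 1471670449.000; Z-8: 1519940045.000; Z-5: 450065690.000; Z-15: 44106760.000; Z-4: 1164451257.000; Z-7: 477076240.000.
Minimum at Z-15.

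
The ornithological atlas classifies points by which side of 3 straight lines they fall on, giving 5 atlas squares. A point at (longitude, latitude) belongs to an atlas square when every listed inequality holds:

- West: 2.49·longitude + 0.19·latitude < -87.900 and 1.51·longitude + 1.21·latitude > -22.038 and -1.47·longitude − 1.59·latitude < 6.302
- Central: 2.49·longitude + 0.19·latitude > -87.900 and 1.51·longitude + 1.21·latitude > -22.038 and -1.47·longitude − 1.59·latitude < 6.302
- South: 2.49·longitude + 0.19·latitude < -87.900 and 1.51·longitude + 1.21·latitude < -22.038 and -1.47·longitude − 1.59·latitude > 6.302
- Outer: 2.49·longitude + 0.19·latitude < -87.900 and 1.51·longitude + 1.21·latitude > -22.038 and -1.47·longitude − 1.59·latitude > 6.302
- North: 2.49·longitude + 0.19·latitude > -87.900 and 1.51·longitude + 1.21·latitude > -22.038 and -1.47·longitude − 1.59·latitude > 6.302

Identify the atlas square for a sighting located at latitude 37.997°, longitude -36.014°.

Central

2.49·-36.014 + 0.19·37.997 = -82.455, which is > -87.900
1.51·-36.014 + 1.21·37.997 = -8.405, which is > -22.038
-1.47·-36.014 − 1.59·37.997 = -7.475, which is < 6.302
This sign pattern matches Central.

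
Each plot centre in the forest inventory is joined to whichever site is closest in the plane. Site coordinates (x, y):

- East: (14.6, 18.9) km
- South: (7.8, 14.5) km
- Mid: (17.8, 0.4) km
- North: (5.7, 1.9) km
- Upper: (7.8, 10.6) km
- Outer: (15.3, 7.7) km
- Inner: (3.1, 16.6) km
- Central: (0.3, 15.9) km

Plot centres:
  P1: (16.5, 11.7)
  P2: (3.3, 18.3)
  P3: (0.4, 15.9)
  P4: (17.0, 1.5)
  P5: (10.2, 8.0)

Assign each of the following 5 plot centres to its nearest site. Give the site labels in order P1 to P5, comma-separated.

P1 → Outer (d²=17.44)
P2 → Inner (d²=2.93)
P3 → Central (d²=0.01)
P4 → Mid (d²=1.85)
P5 → Upper (d²=12.52)

Outer, Inner, Central, Mid, Upper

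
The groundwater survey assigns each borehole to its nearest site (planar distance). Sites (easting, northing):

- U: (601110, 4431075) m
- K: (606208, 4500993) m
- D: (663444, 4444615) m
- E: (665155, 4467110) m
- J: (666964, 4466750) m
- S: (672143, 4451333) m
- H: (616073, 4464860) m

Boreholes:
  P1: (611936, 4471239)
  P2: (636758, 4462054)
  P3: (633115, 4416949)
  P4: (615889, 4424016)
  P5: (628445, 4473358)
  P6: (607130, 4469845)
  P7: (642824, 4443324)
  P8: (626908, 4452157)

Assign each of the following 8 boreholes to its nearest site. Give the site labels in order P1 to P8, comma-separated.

H, H, U, U, H, H, D, H

P1 → H (d²=57806410.00)
P2 → H (d²=435742861.00)
P3 → U (d²=1223863901.00)
P4 → U (d²=268248322.00)
P5 → H (d²=225282388.00)
P6 → H (d²=104827474.00)
P7 → D (d²=426851081.00)
P8 → H (d²=278763434.00)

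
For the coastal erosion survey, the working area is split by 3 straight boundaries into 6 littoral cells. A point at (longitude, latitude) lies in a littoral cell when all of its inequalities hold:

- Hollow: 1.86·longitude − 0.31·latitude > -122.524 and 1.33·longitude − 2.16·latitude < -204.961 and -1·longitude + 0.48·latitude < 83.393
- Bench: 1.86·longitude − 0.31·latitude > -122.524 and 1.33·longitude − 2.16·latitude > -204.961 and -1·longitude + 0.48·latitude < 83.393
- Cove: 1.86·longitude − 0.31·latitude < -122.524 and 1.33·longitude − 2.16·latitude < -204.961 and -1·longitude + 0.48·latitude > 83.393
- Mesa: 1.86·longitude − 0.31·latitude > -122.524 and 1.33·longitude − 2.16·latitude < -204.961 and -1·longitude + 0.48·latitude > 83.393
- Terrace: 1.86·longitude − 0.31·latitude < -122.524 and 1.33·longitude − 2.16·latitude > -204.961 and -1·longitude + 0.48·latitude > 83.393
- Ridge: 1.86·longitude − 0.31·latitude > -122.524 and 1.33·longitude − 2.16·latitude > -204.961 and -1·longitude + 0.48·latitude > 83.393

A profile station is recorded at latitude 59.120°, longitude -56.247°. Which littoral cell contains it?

1.86·-56.247 − 0.31·59.120 = -122.947, which is < -122.524
1.33·-56.247 − 2.16·59.120 = -202.508, which is > -204.961
-1·-56.247 + 0.48·59.120 = 84.625, which is > 83.393
This sign pattern matches Terrace.

Terrace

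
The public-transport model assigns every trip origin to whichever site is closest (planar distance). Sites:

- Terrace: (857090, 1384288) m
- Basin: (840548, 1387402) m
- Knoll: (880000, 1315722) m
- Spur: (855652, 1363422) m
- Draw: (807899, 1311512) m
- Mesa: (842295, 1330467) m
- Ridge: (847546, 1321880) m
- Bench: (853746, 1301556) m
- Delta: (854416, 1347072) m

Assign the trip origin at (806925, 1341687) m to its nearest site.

Squared distances to each site:
Terrace: 4331372426.000; Basin: 3220367354.000; Knoll: 6014136850.000; Spur: 2846730754.000; Draw: 911479301.000; Mesa: 1376925300.000; Ridge: 2042382890.000; Bench: 3802703202.000; Delta: 2284393306.000.
Minimum at Draw.

Draw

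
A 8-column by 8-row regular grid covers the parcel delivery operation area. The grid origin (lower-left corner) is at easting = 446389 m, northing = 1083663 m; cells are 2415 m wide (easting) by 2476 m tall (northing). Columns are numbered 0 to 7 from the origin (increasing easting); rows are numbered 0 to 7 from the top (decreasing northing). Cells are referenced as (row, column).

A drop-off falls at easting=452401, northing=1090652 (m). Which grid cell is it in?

(5, 2)

Column index: ⌊(452401 − 446389) / 2415⌋ = ⌊2.489⌋ = 2
Row offset from origin: ⌊(1090652 − 1083663) / 2476⌋ = ⌊2.823⌋ = 2 → row 5 (counted from top)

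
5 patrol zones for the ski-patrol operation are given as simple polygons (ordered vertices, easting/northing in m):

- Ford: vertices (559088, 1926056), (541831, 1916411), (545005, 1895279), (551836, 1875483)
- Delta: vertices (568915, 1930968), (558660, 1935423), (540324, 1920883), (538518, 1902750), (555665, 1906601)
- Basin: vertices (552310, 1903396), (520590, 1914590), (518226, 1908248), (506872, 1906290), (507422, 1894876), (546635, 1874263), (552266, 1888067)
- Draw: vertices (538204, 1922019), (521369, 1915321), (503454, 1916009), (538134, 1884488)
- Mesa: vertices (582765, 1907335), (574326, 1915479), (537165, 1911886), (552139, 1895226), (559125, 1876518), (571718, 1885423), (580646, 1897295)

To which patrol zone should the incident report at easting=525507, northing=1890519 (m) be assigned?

Cast a ray rightward from (525507, 1890519). For each polygon, the edges (by vertex number in listed order) whose endpoints lie on opposite sides of northing = 1890519, where each meets that height, and whether that is right or left of the point:
Ford: 3–4 at easting≈546647.5 (right), 4–1 at easting≈553992.1 (right) → 2 crossings.
Delta: no edge straddles that height → 0 crossings.
Basin: 5–6 at easting≈515710.5 (left), 7–1 at easting≈552273.0 (right) → 1 crossing.
Draw: 3–4 at easting≈531498.6 (right), 4–1 at easting≈538145.2 (right) → 2 crossings.
Mesa: 4–5 at easting≈553896.7 (right), 6–7 at easting≈575550.3 (right) → 2 crossings.
Only Basin has an odd count, so the point is inside Basin.

Basin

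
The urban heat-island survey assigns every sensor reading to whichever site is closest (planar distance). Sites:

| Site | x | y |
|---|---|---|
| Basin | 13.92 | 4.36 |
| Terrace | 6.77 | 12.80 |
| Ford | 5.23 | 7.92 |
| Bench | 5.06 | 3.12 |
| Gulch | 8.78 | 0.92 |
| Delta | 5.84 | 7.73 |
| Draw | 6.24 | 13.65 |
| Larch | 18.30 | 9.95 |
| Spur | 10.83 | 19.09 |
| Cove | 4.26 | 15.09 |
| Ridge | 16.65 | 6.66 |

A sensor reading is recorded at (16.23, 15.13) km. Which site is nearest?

Larch

Squared distances to each site:
Basin: 121.329; Terrace: 94.921; Ford: 172.984; Bench: 269.009; Gulch: 257.427; Delta: 162.712; Draw: 101.990; Larch: 31.117; Spur: 44.842; Cove: 143.282; Ridge: 71.917.
Minimum at Larch.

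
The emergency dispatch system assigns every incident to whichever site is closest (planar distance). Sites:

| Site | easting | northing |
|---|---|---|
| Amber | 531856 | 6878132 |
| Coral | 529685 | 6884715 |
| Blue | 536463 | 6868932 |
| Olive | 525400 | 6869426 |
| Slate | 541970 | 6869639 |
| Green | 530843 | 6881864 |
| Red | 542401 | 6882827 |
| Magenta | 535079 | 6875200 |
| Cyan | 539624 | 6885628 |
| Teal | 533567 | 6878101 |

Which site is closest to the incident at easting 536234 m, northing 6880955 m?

Teal

Squared distances to each site:
Amber: 27136213.000; Coral: 57027001.000; Blue: 144604970.000; Olive: 250293397.000; Slate: 160953552.000; Green: 29889162.000; Red: 41536273.000; Magenta: 34454050.000; Cyan: 33329029.000; Teal: 15258205.000.
Minimum at Teal.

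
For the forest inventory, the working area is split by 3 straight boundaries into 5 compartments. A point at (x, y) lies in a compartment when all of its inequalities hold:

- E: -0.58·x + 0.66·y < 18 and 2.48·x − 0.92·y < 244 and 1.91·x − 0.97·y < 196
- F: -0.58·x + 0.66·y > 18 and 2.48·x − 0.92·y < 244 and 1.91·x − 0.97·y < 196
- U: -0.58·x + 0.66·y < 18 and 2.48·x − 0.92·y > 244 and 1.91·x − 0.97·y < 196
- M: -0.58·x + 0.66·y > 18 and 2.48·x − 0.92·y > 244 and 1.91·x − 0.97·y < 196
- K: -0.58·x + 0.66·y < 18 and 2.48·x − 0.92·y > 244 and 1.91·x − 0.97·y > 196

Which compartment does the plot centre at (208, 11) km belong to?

K

-0.58·208 + 0.66·11 = -113.380, which is < 18
2.48·208 − 0.92·11 = 505.720, which is > 244
1.91·208 − 0.97·11 = 386.610, which is > 196
This sign pattern matches K.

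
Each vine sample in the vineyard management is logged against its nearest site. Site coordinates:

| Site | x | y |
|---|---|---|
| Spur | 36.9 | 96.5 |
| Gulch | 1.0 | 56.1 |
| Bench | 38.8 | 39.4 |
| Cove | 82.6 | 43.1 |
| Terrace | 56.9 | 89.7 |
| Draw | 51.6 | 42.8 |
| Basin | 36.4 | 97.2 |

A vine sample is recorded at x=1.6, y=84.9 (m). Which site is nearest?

Squared distances to each site:
Spur: 1380.650; Gulch: 829.800; Bench: 3454.090; Cove: 8308.240; Terrace: 3081.130; Draw: 4272.410; Basin: 1362.330.
Minimum at Gulch.

Gulch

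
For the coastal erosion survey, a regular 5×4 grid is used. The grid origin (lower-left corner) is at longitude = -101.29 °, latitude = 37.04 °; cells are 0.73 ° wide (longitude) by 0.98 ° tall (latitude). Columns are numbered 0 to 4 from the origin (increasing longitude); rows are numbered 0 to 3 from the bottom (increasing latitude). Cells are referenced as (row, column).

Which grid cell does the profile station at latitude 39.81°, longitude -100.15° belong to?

Column index: ⌊(-100.15 − -101.29) / 0.73⌋ = ⌊1.562⌋ = 1
Row offset from origin: ⌊(39.81 − 37.04) / 0.98⌋ = ⌊2.827⌋ = 2 → row 2

(2, 1)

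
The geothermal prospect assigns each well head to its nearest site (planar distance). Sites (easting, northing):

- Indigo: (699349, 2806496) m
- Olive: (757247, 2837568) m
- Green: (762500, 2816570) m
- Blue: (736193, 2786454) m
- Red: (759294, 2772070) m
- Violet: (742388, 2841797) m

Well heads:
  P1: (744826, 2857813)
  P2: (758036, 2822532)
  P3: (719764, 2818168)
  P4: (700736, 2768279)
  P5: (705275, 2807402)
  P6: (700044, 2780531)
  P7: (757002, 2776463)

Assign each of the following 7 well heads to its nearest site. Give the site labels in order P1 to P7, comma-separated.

Violet, Green, Indigo, Indigo, Indigo, Indigo, Red

P1 → Violet (d²=262456100.00)
P2 → Green (d²=55472740.00)
P3 → Indigo (d²=553007809.00)
P4 → Indigo (d²=1462462858.00)
P5 → Indigo (d²=35938312.00)
P6 → Indigo (d²=674664250.00)
P7 → Red (d²=24551713.00)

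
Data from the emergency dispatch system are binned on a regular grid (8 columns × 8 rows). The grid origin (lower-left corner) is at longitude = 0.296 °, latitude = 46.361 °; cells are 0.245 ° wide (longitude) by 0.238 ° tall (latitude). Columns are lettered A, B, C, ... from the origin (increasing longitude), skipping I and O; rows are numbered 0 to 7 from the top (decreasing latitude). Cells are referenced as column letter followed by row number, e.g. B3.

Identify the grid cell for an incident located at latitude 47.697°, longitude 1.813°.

Column index: ⌊(1.813 − 0.296) / 0.245⌋ = ⌊6.192⌋ = 6 → column G
Row offset from origin: ⌊(47.697 − 46.361) / 0.238⌋ = ⌊5.613⌋ = 5 → row 2 (counted from top)

G2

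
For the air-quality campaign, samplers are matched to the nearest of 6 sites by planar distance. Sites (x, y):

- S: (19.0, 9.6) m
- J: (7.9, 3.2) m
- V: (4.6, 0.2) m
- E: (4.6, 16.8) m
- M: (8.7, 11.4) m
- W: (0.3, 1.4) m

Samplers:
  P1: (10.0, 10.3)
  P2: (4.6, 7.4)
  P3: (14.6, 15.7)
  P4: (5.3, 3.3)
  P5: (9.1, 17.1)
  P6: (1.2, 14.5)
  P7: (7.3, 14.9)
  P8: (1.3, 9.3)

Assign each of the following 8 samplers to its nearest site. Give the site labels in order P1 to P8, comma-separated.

M, J, M, J, E, E, E, M

P1 → M (d²=2.90)
P2 → J (d²=28.53)
P3 → M (d²=53.30)
P4 → J (d²=6.77)
P5 → E (d²=20.34)
P6 → E (d²=16.85)
P7 → E (d²=10.90)
P8 → M (d²=59.17)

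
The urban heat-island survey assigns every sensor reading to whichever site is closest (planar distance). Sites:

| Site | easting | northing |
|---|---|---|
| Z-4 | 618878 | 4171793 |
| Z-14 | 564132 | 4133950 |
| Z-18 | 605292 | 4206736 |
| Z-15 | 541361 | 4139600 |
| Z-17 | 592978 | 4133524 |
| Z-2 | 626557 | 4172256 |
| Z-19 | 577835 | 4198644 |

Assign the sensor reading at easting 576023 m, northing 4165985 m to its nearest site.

Z-19

Squared distances to each site:
Z-4: 1870283889.000; Z-14: 1167637106.000; Z-18: 2517318362.000; Z-15: 1897622469.000; Z-17: 1341188546.000; Z-2: 2593010597.000; Z-19: 1069893625.000.
Minimum at Z-19.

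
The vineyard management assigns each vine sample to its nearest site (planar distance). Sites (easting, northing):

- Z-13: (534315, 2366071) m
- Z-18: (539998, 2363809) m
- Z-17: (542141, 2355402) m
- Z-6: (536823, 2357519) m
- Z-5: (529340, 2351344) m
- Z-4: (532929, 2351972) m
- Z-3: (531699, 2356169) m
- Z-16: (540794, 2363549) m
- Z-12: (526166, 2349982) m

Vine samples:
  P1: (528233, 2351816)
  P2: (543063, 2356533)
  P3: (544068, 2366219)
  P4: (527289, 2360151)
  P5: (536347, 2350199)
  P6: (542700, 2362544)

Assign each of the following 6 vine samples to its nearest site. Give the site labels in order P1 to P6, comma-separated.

Z-5, Z-17, Z-16, Z-3, Z-4, Z-16

P1 → Z-5 (d²=1448233.00)
P2 → Z-17 (d²=2129245.00)
P3 → Z-16 (d²=17847976.00)
P4 → Z-3 (d²=35304424.00)
P5 → Z-4 (d²=14826253.00)
P6 → Z-16 (d²=4642861.00)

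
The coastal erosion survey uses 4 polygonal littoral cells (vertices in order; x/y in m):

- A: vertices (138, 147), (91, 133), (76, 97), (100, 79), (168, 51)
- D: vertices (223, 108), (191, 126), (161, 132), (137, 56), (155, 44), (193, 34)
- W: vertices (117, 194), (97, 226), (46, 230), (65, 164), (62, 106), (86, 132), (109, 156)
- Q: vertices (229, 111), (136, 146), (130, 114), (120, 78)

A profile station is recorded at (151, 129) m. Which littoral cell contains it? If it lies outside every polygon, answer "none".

Cast a ray rightward from (151, 129). For each polygon, the edges (by vertex number in listed order) whose endpoints lie on opposite sides of y = 129, where each meets that height, and whether that is right or left of the point:
A: 2–3 at x≈89.3 (left), 5–1 at x≈143.6 (left) → 0 crossings.
D: 2–3 at x≈176.0 (right), 3–4 at x≈160.1 (right) → 2 crossings.
W: 4–5 at x≈63.2 (left), 5–6 at x≈83.2 (left) → 0 crossings.
Q: 1–2 at x≈181.2 (right), 2–3 at x≈132.8 (left) → 1 crossing.
Only Q has an odd count, so the point is inside Q.

Q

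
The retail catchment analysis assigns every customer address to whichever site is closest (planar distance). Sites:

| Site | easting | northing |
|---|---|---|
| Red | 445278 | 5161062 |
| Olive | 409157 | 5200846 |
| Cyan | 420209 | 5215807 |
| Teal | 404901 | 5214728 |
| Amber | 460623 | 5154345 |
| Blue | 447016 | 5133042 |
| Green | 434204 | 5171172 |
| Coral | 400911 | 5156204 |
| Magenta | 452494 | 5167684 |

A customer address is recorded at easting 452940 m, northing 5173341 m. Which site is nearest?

Magenta

Squared distances to each site:
Red: 209480085.000; Olive: 2673476114.000; Cyan: 2874679517.000; Teal: 4020629290.000; Amber: 419876505.000; Blue: 1659103177.000; Green: 355742257.000; Coral: 3000693610.000; Magenta: 32200565.000.
Minimum at Magenta.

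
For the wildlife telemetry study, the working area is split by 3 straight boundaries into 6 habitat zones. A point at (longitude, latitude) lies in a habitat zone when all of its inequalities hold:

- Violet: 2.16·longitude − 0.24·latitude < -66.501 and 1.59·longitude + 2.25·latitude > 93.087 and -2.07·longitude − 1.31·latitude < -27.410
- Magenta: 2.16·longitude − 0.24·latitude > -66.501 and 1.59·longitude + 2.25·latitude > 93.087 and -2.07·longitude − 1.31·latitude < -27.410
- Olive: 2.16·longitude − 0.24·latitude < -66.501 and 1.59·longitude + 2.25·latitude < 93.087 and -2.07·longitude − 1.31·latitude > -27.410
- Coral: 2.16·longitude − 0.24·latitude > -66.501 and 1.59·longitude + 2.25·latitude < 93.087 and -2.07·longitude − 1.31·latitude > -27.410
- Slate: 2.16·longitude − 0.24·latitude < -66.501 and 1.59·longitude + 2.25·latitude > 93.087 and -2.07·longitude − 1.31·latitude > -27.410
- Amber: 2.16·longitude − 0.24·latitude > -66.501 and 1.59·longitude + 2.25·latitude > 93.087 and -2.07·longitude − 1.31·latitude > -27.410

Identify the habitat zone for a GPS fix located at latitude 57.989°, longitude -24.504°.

2.16·-24.504 − 0.24·57.989 = -66.846, which is < -66.501
1.59·-24.504 + 2.25·57.989 = 91.514, which is < 93.087
-2.07·-24.504 − 1.31·57.989 = -25.242, which is > -27.410
This sign pattern matches Olive.

Olive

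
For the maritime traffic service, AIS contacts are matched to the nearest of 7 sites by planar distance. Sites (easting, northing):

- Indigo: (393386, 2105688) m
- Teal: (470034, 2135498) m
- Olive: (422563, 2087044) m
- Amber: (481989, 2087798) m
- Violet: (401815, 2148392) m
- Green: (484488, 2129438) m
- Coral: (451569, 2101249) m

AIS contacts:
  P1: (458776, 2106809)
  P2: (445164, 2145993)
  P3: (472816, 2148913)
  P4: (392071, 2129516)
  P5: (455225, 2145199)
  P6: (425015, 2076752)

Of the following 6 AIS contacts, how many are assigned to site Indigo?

0

P1 → Coral
P2 → Teal
P3 → Teal
P4 → Violet
P5 → Teal
P6 → Olive
0 of the 6 go to Indigo.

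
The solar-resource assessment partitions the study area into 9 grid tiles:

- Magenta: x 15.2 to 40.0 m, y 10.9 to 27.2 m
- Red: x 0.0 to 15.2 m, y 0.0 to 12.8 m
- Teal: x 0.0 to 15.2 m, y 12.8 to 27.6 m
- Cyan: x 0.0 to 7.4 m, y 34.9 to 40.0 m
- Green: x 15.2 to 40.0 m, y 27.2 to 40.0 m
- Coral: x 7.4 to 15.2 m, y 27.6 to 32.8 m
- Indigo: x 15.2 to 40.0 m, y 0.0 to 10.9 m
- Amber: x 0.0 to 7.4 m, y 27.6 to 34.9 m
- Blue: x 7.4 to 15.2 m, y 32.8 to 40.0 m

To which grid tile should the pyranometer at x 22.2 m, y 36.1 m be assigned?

Green

The point has x = 22.2 and y = 36.1.
Only Green satisfies 15.2 ≤ x ≤ 40.0 and 27.2 ≤ y ≤ 40.0.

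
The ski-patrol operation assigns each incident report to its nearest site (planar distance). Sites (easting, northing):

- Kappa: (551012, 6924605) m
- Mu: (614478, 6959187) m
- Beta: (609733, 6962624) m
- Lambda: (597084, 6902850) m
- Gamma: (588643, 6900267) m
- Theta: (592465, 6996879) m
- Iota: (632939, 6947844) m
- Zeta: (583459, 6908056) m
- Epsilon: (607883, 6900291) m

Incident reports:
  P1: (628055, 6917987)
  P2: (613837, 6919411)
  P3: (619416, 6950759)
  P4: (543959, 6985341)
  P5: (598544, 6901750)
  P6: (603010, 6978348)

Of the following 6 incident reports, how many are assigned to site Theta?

P1 → Epsilon
P2 → Epsilon
P3 → Mu
P4 → Theta
P5 → Lambda
P6 → Beta
1 of the 6 goes to Theta.

1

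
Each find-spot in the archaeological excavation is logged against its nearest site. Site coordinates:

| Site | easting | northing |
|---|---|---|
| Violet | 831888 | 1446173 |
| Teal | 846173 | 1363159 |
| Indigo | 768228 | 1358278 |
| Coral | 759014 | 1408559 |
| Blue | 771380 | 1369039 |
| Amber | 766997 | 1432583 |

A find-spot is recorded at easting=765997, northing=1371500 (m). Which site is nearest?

Blue

Squared distances to each site:
Violet: 9917680810.000; Teal: 6497763257.000; Indigo: 179798645.000; Coral: 1422131770.000; Blue: 35033210.000; Amber: 3732132889.000.
Minimum at Blue.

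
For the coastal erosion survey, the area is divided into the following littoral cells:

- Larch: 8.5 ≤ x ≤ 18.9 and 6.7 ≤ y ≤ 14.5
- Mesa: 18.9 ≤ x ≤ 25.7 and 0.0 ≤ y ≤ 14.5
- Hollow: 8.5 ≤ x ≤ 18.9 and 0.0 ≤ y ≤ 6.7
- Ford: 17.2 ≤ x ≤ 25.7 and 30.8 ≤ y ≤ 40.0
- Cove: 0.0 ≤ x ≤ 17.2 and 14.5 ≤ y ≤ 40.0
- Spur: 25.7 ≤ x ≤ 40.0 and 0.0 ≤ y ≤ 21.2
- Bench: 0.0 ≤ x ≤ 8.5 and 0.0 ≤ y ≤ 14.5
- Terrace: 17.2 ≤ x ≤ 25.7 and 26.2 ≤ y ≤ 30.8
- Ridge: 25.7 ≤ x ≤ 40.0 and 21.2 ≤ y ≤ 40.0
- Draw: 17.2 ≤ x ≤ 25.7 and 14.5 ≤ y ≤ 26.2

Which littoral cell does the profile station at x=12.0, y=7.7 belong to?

The point has x = 12.0 and y = 7.7.
Only Larch satisfies 8.5 ≤ x ≤ 18.9 and 6.7 ≤ y ≤ 14.5.

Larch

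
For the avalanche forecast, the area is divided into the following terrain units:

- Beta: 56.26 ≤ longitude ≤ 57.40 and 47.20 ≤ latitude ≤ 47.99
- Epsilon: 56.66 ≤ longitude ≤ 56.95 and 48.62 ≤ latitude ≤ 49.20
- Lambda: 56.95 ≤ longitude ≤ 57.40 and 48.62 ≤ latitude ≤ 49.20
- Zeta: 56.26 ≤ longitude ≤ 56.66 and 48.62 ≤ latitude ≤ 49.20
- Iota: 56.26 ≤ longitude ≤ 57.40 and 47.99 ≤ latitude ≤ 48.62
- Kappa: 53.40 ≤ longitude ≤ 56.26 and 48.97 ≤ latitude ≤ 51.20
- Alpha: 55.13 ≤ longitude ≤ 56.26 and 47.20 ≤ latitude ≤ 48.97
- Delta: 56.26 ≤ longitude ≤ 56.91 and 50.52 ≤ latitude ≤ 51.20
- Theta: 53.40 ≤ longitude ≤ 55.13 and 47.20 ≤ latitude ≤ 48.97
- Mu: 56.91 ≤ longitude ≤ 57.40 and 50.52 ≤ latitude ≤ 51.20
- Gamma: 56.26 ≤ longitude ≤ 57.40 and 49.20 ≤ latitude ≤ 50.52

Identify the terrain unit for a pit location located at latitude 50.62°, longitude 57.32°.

Mu

The point has longitude = 57.32 and latitude = 50.62.
Only Mu satisfies 56.91 ≤ longitude ≤ 57.40 and 50.52 ≤ latitude ≤ 51.20.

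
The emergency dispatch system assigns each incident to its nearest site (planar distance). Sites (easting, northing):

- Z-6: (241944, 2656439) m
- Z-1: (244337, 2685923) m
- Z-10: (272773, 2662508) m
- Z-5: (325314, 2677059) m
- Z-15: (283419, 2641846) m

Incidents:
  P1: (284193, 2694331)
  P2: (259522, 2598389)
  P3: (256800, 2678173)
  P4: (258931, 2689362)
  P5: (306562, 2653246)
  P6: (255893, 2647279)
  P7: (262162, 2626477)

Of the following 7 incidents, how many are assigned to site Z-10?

P1 → Z-10
P2 → Z-15
P3 → Z-1
P4 → Z-1
P5 → Z-15
P6 → Z-6
P7 → Z-15
1 of the 7 goes to Z-10.

1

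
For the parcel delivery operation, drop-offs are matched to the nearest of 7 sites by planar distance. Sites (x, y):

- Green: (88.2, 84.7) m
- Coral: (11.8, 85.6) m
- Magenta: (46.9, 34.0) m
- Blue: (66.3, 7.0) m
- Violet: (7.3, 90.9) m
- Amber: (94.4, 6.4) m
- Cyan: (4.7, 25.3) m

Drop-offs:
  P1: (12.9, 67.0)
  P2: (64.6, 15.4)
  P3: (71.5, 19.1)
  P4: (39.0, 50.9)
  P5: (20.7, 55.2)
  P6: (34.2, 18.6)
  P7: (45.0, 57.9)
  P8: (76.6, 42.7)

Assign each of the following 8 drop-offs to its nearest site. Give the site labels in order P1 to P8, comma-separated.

Coral, Blue, Blue, Magenta, Coral, Magenta, Magenta, Magenta

P1 → Coral (d²=347.17)
P2 → Blue (d²=73.45)
P3 → Blue (d²=173.45)
P4 → Magenta (d²=348.02)
P5 → Coral (d²=1003.37)
P6 → Magenta (d²=398.45)
P7 → Magenta (d²=574.82)
P8 → Magenta (d²=957.78)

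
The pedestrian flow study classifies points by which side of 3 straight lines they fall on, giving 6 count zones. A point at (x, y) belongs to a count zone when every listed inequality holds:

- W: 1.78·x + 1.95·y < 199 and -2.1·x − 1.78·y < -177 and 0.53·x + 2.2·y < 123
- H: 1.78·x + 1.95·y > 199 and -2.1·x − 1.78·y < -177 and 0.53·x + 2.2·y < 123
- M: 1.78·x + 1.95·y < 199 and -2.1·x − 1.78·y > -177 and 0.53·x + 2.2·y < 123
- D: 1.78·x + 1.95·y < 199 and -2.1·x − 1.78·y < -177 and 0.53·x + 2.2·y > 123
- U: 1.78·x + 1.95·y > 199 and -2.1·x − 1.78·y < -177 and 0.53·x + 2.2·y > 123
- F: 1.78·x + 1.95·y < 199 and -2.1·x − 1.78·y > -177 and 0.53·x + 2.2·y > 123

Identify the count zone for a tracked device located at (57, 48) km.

1.78·57 + 1.95·48 = 195.060, which is < 199
-2.1·57 − 1.78·48 = -205.140, which is < -177
0.53·57 + 2.2·48 = 135.810, which is > 123
This sign pattern matches D.

D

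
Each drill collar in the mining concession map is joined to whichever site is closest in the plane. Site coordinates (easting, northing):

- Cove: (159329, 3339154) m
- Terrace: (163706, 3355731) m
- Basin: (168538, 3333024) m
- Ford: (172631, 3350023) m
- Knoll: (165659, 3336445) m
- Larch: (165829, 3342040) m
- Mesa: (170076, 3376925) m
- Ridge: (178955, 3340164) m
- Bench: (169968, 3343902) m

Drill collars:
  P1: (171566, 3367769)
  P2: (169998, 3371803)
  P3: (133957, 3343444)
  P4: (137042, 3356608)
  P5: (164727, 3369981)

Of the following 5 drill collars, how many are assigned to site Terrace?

P1 → Mesa
P2 → Mesa
P3 → Cove
P4 → Terrace
P5 → Mesa
1 of the 5 goes to Terrace.

1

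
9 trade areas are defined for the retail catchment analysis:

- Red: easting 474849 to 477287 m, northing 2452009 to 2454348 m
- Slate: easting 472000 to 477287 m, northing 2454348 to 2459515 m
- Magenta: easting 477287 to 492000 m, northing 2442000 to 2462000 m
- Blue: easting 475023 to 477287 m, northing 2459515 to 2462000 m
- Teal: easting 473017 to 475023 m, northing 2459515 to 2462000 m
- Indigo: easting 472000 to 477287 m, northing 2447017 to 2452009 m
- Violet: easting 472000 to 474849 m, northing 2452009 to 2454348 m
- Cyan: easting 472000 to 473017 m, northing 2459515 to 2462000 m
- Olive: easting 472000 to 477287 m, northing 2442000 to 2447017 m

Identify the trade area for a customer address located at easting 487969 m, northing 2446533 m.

Magenta

The point has easting = 487969 and northing = 2446533.
Only Magenta satisfies 477287 ≤ easting ≤ 492000 and 2442000 ≤ northing ≤ 2462000.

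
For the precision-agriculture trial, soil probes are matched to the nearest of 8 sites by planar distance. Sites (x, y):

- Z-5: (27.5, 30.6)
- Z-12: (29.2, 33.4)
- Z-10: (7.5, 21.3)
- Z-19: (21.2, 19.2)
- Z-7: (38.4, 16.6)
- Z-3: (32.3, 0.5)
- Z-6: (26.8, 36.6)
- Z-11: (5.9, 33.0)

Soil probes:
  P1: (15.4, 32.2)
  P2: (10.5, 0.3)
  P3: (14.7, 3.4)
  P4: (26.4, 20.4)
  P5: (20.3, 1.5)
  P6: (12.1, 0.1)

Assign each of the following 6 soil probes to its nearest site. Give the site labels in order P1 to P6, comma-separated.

P1 → Z-11 (d²=90.89)
P2 → Z-10 (d²=450.00)
P3 → Z-19 (d²=291.89)
P4 → Z-19 (d²=28.48)
P5 → Z-3 (d²=145.00)
P6 → Z-3 (d²=408.20)

Z-11, Z-10, Z-19, Z-19, Z-3, Z-3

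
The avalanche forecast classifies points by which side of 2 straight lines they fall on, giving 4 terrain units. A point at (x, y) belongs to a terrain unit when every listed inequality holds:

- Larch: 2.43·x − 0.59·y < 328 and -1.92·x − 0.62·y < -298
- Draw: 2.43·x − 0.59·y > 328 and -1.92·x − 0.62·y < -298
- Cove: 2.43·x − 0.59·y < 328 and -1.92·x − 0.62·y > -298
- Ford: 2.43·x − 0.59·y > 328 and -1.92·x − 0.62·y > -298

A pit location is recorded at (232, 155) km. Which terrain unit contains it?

2.43·232 − 0.59·155 = 472.310, which is > 328
-1.92·232 − 0.62·155 = -541.540, which is < -298
This sign pattern matches Draw.

Draw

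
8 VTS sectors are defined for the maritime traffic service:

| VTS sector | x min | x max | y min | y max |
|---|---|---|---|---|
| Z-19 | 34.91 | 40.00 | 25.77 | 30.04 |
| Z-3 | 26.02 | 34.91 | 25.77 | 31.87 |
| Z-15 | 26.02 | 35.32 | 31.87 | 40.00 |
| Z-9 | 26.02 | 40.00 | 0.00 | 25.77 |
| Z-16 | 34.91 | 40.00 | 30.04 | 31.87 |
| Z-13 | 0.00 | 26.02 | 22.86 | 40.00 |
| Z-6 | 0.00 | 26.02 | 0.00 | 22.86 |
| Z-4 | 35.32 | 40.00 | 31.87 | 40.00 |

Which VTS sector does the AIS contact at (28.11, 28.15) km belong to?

Z-3

The point has x = 28.11 and y = 28.15.
Only Z-3 satisfies 26.02 ≤ x ≤ 34.91 and 25.77 ≤ y ≤ 31.87.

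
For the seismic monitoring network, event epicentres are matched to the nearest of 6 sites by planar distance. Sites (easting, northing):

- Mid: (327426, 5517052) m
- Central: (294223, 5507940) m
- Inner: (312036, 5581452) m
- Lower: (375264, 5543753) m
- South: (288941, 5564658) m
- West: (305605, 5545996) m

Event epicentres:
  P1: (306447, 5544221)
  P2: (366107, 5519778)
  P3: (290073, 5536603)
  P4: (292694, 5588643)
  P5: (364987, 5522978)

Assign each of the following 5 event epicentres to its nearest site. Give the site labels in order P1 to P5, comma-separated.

West, Lower, West, Inner, Lower

P1 → West (d²=3859589.00)
P2 → Lower (d²=658651274.00)
P3 → West (d²=329471473.00)
P4 → Inner (d²=425823445.00)
P5 → Lower (d²=537217354.00)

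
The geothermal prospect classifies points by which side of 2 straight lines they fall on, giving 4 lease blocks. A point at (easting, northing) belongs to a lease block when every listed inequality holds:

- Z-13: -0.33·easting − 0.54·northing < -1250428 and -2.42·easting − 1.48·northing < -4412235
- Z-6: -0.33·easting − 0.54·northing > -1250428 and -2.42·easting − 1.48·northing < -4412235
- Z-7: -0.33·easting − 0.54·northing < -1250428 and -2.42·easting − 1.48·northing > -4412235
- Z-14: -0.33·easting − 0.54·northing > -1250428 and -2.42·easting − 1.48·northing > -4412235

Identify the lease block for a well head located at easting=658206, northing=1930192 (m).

Z-13

-0.33·658206 − 0.54·1930192 = -1259511.660, which is < -1250428
-2.42·658206 − 1.48·1930192 = -4449542.680, which is < -4412235
This sign pattern matches Z-13.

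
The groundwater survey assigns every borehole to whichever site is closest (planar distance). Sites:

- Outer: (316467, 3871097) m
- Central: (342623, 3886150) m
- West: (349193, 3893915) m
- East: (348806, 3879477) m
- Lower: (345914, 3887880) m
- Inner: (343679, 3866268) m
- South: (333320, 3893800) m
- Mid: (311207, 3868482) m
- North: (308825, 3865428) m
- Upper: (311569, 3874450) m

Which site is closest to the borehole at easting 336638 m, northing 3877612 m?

Squared distances to each site:
Outer: 449314466.000; Central: 108717669.000; West: 423415834.000; East: 151538449.000; Lower: 191476000.000; Inner: 178262017.000; South: 273060468.000; Mid: 730092661.000; North: 922012825.000; Upper: 638453005.000.
Minimum at Central.

Central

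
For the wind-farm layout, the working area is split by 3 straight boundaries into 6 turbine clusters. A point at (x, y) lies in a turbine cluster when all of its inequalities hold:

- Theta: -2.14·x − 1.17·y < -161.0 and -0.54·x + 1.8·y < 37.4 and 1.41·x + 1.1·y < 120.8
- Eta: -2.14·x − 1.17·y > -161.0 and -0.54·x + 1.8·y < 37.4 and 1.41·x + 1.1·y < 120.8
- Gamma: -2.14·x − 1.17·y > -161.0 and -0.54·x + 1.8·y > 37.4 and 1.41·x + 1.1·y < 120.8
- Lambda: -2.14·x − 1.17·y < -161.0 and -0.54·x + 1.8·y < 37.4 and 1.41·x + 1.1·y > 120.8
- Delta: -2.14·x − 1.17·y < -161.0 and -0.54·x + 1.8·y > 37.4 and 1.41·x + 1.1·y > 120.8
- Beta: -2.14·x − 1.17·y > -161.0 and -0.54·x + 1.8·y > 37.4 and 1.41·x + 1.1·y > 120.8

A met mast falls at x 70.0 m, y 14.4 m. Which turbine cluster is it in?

-2.14·70.0 − 1.17·14.4 = -166.648, which is < -161.0
-0.54·70.0 + 1.8·14.4 = -11.880, which is < 37.4
1.41·70.0 + 1.1·14.4 = 114.540, which is < 120.8
This sign pattern matches Theta.

Theta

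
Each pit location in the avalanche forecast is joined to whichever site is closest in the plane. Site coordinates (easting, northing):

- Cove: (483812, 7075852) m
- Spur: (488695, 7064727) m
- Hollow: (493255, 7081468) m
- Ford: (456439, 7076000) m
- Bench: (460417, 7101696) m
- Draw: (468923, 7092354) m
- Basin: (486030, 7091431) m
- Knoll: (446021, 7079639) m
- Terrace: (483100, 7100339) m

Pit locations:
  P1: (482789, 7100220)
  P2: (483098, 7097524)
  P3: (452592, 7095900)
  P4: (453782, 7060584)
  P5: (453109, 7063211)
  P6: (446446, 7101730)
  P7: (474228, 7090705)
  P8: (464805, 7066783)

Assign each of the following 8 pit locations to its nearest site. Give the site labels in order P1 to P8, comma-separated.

P1 → Terrace (d²=110882.00)
P2 → Terrace (d²=7924229.00)
P3 → Bench (d²=94824241.00)
P4 → Ford (d²=244712705.00)
P5 → Ford (d²=174647421.00)
P6 → Bench (d²=195189997.00)
P7 → Draw (d²=30862226.00)
P8 → Ford (d²=154943045.00)

Terrace, Terrace, Bench, Ford, Ford, Bench, Draw, Ford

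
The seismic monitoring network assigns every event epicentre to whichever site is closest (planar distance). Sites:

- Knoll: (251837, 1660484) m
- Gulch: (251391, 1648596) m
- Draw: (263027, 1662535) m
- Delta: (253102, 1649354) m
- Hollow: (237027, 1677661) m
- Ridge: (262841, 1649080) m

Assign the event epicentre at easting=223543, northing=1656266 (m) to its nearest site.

Squared distances to each site:
Knoll: 818341960.000; Gulch: 834340004.000; Draw: 1598286617.000; Delta: 921510225.000; Hollow: 639564281.000; Ridge: 1595971400.000.
Minimum at Hollow.

Hollow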